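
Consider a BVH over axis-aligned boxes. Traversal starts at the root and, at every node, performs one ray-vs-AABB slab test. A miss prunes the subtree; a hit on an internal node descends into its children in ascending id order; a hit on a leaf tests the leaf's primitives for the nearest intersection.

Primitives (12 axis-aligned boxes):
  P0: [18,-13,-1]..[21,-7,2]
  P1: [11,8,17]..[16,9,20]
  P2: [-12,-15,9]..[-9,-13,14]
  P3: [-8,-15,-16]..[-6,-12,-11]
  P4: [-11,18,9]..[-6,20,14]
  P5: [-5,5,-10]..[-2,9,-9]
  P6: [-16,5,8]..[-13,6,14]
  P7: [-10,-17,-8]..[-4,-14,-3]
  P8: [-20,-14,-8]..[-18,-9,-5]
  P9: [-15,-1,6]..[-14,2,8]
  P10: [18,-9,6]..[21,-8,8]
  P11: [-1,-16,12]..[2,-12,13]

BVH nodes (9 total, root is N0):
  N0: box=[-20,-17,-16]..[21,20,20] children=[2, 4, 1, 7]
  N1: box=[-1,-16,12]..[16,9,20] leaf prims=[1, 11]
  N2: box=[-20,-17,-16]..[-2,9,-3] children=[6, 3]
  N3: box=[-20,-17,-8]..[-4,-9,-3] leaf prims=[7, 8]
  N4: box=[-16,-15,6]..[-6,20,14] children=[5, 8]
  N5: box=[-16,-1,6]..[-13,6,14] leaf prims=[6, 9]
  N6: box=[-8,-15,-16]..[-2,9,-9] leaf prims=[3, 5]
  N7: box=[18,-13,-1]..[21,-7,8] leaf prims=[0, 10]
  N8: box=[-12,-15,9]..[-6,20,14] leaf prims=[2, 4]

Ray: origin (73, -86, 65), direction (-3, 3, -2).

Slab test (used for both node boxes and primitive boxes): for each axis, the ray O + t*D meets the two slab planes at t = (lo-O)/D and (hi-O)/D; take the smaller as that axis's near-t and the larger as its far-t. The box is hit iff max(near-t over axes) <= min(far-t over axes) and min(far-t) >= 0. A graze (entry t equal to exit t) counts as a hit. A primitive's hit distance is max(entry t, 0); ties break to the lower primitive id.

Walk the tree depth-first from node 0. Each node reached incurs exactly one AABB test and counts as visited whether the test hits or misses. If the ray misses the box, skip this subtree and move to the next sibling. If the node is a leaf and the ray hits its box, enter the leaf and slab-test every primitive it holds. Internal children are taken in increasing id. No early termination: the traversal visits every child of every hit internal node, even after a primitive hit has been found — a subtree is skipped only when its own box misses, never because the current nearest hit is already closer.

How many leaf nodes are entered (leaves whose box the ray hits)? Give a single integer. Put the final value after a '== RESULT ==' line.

Trace the traversal:
N0 x:[52/3,31] y:[23,106/3] z:[45/2,81/2] -> hit [23,31], descend [1, 2, 4, 7]
  N1 x:[19,74/3] y:[70/3,95/3] z:[45/2,53/2] -> hit [70/3,74/3] leaf, test {P1(miss), P11(miss)}
  N2 x:[25,31] y:[23,95/3] z:[34,81/2] -> miss, prune
  N4 x:[79/3,89/3] y:[71/3,106/3] z:[51/2,59/2] -> hit [79/3,59/2], descend [5, 8]
    N5 x:[86/3,89/3] y:[85/3,92/3] z:[51/2,59/2] -> hit [86/3,59/2] leaf, test {P6(miss), P9@t=29}
    N8 x:[79/3,85/3] y:[71/3,106/3] z:[51/2,28] -> hit [79/3,28] leaf, test {P2(miss), P4(miss)}
  N7 x:[52/3,55/3] y:[73/3,79/3] z:[57/2,33] -> miss, prune

order=[0, 1, 2, 4, 5, 8, 7]  |boxes|=7  |leaves|=3  hit=P9

== RESULT ==
3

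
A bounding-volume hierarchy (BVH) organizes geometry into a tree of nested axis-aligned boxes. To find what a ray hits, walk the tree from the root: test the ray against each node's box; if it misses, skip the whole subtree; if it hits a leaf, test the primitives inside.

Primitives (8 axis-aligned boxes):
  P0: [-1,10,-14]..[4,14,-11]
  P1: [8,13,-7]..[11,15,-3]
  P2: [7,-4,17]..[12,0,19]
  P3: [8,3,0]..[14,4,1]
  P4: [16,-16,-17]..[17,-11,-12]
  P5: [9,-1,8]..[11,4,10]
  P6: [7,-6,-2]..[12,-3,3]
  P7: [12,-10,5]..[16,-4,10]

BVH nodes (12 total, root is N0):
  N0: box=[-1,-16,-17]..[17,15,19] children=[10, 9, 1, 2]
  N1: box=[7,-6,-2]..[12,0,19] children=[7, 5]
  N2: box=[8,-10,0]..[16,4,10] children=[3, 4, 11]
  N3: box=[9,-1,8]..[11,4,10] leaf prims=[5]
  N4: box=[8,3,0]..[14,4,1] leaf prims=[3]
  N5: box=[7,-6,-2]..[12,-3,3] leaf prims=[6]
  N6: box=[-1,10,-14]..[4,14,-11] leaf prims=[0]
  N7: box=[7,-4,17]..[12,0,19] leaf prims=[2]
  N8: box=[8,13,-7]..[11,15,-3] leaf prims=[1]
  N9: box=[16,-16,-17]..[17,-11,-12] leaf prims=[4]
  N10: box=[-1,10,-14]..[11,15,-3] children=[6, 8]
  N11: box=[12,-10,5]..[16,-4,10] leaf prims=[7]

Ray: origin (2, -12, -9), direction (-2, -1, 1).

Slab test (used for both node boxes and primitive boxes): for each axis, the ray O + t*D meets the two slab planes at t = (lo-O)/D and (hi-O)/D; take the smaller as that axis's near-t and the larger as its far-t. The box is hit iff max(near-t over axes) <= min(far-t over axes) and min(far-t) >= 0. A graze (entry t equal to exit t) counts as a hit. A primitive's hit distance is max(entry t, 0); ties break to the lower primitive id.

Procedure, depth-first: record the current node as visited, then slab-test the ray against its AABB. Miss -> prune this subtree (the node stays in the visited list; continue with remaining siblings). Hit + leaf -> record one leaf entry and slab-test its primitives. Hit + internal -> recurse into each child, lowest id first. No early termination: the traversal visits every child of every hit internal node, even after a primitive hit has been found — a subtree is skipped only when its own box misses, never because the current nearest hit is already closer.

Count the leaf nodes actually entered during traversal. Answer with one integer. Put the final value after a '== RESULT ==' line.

Trace the traversal:
N0 x:[-15/2,3/2] y:[-27,4] z:[-8,28] -> hit [-15/2,3/2], descend [1, 2, 9, 10]
  N1 x:[-5,-5/2] y:[-12,-6] z:[7,28] -> miss, prune
  N2 x:[-7,-3] y:[-16,-2] z:[9,19] -> miss, prune
  N9 x:[-15/2,-7] y:[-1,4] z:[-8,-3] -> miss, prune
  N10 x:[-9/2,3/2] y:[-27,-22] z:[-5,6] -> miss, prune

order=[0, 1, 2, 9, 10]  |boxes|=5  |leaves|=0  hit=miss

== RESULT ==
0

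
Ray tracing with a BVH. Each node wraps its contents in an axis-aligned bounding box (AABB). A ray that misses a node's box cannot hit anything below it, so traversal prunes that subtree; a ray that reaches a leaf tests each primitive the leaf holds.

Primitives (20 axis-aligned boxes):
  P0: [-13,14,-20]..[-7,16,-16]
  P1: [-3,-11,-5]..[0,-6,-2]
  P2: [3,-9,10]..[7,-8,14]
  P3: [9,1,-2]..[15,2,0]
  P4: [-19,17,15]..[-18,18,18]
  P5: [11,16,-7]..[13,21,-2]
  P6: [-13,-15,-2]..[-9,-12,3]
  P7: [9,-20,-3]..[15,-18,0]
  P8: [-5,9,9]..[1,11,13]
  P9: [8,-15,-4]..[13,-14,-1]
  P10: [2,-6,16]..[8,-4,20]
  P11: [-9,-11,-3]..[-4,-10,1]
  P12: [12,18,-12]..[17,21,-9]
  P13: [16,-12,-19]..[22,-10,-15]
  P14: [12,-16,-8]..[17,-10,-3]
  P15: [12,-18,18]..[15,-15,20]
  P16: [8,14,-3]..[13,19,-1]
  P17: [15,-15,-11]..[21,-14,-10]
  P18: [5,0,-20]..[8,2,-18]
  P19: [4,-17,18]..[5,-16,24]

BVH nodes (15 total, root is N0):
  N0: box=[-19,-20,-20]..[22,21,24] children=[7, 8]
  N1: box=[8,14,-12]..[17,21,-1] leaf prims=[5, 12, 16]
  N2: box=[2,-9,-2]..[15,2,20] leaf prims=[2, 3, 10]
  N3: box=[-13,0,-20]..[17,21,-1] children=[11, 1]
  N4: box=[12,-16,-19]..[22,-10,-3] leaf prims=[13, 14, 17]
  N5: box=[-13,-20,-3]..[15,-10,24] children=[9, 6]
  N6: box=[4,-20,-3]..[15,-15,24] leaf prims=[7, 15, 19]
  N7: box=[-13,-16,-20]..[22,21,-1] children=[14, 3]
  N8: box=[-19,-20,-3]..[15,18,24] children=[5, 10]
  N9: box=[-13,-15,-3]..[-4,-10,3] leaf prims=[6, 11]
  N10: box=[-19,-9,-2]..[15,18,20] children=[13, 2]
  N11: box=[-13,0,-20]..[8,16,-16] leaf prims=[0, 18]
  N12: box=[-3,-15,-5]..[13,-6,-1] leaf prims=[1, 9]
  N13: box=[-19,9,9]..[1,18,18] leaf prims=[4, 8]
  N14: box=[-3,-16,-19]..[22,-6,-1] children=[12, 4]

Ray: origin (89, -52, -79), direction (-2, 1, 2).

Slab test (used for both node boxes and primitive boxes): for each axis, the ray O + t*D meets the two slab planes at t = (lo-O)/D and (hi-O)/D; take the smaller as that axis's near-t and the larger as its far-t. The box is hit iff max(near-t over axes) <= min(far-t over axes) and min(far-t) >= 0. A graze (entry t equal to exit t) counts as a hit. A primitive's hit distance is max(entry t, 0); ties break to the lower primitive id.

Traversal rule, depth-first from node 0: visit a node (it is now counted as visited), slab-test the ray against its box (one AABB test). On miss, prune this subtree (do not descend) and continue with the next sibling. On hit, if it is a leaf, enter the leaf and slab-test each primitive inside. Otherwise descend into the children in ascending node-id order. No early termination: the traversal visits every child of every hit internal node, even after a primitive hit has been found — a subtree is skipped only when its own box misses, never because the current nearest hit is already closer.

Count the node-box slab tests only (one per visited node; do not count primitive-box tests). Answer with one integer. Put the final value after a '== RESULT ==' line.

Traverse from the root:
N0 x:[67/2,54] y:[32,73] z:[59/2,103/2] -> hit [67/2,103/2], descend [7, 8]
  N7 x:[67/2,51] y:[36,73] z:[59/2,39] -> hit [36,39], descend [3, 14]
    N3 x:[36,51] y:[52,73] z:[59/2,39] -> miss, prune
    N14 x:[67/2,46] y:[36,46] z:[30,39] -> hit [36,39], descend [4, 12]
      N4 x:[67/2,77/2] y:[36,42] z:[30,38] -> hit [36,38] leaf, test {P13(miss), P14@t=36, P17(miss)}
      N12 x:[38,46] y:[37,46] z:[37,39] -> hit [38,39] leaf, test {P1(miss), P9@t=38}
  N8 x:[37,54] y:[32,70] z:[38,103/2] -> hit [38,103/2], descend [5, 10]
    N5 x:[37,51] y:[32,42] z:[38,103/2] -> hit [38,42], descend [6, 9]
      N6 x:[37,85/2] y:[32,37] z:[38,103/2] -> miss, prune
      N9 x:[93/2,51] y:[37,42] z:[38,41] -> miss, prune
    N10 x:[37,54] y:[43,70] z:[77/2,99/2] -> hit [43,99/2], descend [2, 13]
      N2 x:[37,87/2] y:[43,54] z:[77/2,99/2] -> hit [43,87/2] leaf, test {P2(miss), P3(miss), P10(miss)}
      N13 x:[44,54] y:[61,70] z:[44,97/2] -> miss, prune

Summary -> nodes [0, 7, 3, 14, 4, 12, 8, 5, 6, 9, 10, 2, 13]; box-tests=13; leaf-entries=3; first=P14

== RESULT ==
13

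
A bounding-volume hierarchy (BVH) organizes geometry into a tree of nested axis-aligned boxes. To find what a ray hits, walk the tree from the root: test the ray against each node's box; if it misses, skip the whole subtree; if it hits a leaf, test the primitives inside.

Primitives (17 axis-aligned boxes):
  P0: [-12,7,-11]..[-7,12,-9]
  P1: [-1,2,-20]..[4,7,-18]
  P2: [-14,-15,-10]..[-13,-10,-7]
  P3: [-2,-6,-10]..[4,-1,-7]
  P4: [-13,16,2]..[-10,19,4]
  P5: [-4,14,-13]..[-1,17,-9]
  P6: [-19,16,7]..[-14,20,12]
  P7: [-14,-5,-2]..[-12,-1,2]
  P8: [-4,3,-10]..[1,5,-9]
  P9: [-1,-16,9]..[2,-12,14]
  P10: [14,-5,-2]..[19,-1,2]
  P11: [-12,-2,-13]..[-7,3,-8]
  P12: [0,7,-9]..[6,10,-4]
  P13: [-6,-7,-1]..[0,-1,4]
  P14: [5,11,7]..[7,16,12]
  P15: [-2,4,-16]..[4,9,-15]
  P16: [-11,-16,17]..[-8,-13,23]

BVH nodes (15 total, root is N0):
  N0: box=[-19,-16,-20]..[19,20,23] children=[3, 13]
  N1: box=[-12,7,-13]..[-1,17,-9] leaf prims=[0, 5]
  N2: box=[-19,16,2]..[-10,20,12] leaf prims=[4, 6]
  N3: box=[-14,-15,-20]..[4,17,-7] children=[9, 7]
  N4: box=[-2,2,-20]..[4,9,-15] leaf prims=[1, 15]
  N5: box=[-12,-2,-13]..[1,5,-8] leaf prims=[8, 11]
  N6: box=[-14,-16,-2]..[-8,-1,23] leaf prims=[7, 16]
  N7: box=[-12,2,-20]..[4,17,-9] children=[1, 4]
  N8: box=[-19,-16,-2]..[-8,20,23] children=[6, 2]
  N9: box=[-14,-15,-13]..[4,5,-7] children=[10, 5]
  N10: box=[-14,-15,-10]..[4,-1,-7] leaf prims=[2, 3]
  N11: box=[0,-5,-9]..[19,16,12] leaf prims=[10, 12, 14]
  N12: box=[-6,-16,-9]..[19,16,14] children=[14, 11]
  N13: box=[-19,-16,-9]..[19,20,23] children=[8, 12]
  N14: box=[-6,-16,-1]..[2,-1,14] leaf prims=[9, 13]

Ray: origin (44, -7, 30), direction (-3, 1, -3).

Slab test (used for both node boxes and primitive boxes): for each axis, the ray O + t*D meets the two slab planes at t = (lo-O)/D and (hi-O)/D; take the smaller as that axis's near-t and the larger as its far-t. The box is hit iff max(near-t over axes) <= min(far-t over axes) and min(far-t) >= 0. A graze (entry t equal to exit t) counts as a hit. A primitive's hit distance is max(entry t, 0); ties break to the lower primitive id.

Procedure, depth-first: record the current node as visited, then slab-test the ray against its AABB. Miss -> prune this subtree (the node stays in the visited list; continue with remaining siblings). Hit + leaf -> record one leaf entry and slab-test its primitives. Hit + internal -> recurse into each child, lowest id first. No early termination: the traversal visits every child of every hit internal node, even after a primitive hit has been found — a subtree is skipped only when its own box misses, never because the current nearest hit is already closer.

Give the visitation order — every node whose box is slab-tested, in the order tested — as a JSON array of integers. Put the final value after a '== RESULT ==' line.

Trace the traversal:
N0 x:[25/3,21] y:[-9,27] z:[7/3,50/3] -> hit [25/3,50/3], descend [3, 13]
  N3 x:[40/3,58/3] y:[-8,24] z:[37/3,50/3] -> hit [40/3,50/3], descend [7, 9]
    N7 x:[40/3,56/3] y:[9,24] z:[13,50/3] -> hit [40/3,50/3], descend [1, 4]
      N1 x:[15,56/3] y:[14,24] z:[13,43/3] -> miss, prune
      N4 x:[40/3,46/3] y:[9,16] z:[15,50/3] -> hit [15,46/3] leaf, test {P1(miss), P15@t=15}
    N9 x:[40/3,58/3] y:[-8,12] z:[37/3,43/3] -> miss, prune
  N13 x:[25/3,21] y:[-9,27] z:[7/3,13] -> hit [25/3,13], descend [8, 12]
    N8 x:[52/3,21] y:[-9,27] z:[7/3,32/3] -> miss, prune
    N12 x:[25/3,50/3] y:[-9,23] z:[16/3,13] -> hit [25/3,13], descend [11, 14]
      N11 x:[25/3,44/3] y:[2,23] z:[6,13] -> hit [25/3,13] leaf, test {P10(miss), P12(miss), P14(miss)}
      N14 x:[14,50/3] y:[-9,6] z:[16/3,31/3] -> miss, prune

11 AABB tests over nodes [0, 3, 7, 1, 4, 9, 13, 8, 12, 11, 14]; 2 leaves entered; closest P15.

== RESULT ==
[0, 3, 7, 1, 4, 9, 13, 8, 12, 11, 14]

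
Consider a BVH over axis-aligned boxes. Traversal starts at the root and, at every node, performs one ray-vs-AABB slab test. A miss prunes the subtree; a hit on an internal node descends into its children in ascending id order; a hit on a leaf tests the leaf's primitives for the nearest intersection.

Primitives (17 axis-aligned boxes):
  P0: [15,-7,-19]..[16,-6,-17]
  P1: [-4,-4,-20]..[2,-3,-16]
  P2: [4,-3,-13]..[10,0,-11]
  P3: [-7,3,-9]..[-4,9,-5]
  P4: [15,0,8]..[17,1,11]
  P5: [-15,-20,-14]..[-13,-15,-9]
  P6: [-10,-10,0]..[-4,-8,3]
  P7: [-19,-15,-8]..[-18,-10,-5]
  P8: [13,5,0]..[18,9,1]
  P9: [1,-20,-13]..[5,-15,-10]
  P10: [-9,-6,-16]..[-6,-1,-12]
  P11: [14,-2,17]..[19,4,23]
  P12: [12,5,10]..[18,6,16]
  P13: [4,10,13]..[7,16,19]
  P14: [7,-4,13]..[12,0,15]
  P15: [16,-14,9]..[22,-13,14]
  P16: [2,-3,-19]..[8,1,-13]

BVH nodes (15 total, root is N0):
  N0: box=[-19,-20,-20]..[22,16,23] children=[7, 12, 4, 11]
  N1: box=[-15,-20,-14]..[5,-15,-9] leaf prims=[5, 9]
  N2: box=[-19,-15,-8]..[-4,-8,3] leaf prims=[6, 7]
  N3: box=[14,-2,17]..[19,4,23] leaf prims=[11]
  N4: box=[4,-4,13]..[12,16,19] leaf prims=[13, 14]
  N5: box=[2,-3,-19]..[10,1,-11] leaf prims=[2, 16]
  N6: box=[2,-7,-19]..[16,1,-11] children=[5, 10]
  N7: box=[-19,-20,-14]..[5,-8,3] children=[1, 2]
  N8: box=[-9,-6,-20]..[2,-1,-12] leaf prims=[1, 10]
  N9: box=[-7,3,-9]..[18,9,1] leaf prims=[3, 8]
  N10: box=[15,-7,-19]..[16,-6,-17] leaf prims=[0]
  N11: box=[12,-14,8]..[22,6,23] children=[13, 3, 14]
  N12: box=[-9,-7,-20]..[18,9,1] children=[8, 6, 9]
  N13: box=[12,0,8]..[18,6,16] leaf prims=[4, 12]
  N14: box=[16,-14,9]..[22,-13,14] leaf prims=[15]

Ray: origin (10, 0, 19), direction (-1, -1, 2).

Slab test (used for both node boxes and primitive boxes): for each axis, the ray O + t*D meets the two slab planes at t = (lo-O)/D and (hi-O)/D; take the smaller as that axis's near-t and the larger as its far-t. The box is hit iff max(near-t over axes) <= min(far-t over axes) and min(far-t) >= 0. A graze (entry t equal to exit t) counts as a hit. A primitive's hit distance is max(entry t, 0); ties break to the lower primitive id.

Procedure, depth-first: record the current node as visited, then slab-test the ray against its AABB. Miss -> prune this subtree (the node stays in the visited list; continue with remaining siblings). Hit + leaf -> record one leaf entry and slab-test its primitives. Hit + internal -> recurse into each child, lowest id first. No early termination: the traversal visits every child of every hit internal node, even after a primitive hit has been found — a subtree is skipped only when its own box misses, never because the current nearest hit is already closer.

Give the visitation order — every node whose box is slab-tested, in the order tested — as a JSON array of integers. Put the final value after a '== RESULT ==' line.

Traverse from the root:
N0 x:[-12,29] y:[-16,20] z:[-39/2,2] -> hit [-12,2], descend [4, 7, 11, 12]
  N4 x:[-2,6] y:[-16,4] z:[-3,0] -> hit [-2,0] leaf, test {P13(miss), P14(miss)}
  N7 x:[5,29] y:[8,20] z:[-33/2,-8] -> miss, prune
  N11 x:[-12,-2] y:[-6,14] z:[-11/2,2] -> miss, prune
  N12 x:[-8,19] y:[-9,7] z:[-39/2,-9] -> miss, prune

order=[0, 4, 7, 11, 12]  |boxes|=5  |leaves|=1  hit=miss

== RESULT ==
[0, 4, 7, 11, 12]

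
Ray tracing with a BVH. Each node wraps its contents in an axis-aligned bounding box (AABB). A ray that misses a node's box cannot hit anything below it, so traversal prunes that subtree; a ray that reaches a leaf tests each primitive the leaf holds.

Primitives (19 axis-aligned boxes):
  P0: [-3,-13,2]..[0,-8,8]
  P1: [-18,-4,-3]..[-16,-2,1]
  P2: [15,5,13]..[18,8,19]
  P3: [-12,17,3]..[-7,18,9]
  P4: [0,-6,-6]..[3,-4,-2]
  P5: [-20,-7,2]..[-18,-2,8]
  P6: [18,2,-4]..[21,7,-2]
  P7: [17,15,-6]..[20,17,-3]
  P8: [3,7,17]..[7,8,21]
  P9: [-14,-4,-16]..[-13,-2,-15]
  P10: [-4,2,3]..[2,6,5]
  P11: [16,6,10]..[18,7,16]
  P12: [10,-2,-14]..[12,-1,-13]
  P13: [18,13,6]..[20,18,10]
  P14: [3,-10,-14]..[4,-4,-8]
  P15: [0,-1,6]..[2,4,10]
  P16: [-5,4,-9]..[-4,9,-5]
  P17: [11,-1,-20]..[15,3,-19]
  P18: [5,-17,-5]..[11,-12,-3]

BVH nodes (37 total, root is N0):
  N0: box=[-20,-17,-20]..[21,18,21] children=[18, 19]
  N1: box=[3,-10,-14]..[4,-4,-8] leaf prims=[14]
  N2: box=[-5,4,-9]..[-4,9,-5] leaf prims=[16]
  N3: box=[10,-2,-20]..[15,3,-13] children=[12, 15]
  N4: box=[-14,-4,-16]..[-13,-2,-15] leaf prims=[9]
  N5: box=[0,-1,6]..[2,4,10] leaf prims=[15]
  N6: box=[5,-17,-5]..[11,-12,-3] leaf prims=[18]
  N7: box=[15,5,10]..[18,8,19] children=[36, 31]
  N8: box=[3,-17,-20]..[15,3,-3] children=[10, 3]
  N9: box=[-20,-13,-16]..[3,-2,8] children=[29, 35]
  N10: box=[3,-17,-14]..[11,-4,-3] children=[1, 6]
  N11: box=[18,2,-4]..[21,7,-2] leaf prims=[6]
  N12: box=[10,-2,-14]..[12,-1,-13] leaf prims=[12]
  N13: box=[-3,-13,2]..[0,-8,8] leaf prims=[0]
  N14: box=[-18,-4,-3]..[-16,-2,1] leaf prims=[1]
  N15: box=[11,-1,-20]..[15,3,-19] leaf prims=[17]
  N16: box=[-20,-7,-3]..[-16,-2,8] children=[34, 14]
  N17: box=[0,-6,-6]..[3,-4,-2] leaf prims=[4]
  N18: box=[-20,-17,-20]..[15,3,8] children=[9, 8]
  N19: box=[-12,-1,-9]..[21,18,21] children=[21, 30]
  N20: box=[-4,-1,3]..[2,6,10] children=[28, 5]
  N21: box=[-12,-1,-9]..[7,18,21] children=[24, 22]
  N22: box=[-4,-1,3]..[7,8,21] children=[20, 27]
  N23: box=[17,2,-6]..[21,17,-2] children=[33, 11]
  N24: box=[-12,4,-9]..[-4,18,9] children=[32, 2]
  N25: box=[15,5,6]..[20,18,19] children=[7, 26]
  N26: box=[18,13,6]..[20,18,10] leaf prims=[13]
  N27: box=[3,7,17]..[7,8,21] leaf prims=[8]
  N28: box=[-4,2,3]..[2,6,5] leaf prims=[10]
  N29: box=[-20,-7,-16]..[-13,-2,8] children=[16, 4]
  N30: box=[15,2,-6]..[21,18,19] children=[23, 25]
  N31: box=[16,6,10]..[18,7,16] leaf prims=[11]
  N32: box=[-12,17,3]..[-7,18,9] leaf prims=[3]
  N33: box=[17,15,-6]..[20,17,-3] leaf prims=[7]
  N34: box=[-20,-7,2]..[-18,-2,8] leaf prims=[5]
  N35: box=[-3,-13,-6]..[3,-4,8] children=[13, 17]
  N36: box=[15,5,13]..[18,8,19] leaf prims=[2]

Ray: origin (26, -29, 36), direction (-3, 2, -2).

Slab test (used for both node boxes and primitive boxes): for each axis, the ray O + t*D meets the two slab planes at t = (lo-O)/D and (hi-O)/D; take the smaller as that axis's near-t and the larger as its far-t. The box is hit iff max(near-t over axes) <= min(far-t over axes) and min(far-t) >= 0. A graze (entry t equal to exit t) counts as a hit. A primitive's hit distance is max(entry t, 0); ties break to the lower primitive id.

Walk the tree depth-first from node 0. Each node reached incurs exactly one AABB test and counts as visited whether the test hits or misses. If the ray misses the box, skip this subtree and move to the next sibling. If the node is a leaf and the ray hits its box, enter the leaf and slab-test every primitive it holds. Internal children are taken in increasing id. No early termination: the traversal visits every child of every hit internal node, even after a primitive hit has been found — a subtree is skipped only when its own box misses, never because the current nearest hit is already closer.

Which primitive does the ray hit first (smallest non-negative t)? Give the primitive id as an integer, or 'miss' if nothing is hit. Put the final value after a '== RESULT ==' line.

Traverse from the root:
N0 x:[5/3,46/3] y:[6,47/2] z:[15/2,28] -> hit [15/2,46/3], descend [18, 19]
  N18 x:[11/3,46/3] y:[6,16] z:[14,28] -> hit [14,46/3], descend [8, 9]
    N8 x:[11/3,23/3] y:[6,16] z:[39/2,28] -> miss, prune
    N9 x:[23/3,46/3] y:[8,27/2] z:[14,26] -> miss, prune
  N19 x:[5/3,38/3] y:[14,47/2] z:[15/2,45/2] -> miss, prune

5 AABB tests over nodes [0, 18, 8, 9, 19]; 0 leaves entered; closest miss.

== RESULT ==
miss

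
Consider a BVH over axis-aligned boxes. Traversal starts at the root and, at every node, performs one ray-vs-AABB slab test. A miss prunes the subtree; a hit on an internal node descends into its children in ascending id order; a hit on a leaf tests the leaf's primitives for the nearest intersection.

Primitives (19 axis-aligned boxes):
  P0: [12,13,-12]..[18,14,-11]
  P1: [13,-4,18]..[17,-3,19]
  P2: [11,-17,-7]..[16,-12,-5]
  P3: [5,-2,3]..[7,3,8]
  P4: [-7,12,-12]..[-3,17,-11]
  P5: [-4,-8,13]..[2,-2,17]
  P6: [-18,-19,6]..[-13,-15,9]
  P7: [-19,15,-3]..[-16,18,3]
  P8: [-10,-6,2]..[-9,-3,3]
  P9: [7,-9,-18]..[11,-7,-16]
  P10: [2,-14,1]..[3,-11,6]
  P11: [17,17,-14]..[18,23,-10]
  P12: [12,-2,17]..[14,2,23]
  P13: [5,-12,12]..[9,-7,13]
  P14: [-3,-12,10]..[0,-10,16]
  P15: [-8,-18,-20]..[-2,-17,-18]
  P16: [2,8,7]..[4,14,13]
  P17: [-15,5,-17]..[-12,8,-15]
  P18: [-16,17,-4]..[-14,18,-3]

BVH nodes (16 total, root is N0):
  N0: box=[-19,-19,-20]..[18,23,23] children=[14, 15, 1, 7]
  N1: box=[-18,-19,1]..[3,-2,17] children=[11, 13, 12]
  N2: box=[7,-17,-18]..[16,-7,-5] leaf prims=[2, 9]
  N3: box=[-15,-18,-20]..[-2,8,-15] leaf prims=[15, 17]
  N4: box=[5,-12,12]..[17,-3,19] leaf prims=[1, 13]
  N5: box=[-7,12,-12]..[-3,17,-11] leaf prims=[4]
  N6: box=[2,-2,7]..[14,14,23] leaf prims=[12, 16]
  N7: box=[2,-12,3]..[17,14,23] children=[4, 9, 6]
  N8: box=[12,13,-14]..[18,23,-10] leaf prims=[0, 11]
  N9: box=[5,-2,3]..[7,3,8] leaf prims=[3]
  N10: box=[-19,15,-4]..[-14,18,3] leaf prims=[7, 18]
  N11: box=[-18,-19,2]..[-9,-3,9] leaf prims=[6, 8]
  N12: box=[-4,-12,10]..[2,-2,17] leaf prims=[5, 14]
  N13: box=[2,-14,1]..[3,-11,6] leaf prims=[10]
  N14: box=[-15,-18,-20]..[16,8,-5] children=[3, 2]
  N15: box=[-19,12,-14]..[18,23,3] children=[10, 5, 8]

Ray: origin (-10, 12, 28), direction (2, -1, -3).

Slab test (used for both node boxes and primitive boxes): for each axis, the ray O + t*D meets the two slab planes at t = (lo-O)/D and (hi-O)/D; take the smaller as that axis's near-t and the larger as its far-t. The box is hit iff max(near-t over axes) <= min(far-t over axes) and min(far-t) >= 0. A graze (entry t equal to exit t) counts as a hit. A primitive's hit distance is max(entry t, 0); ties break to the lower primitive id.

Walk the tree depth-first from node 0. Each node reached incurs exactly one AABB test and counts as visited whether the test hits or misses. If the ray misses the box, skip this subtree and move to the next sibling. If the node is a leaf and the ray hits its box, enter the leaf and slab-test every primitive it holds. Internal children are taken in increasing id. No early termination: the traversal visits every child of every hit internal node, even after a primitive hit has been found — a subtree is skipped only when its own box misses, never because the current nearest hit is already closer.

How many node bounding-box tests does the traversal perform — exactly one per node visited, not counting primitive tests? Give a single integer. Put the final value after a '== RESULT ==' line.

Walk:
N0 x:[-9/2,14] y:[-11,31] z:[5/3,16] -> hit [5/3,14], descend [1, 7, 14, 15]
  N1 x:[-4,13/2] y:[14,31] z:[11/3,9] -> miss, prune
  N7 x:[6,27/2] y:[-2,24] z:[5/3,25/3] -> hit [6,25/3], descend [4, 6, 9]
    N4 x:[15/2,27/2] y:[15,24] z:[3,16/3] -> miss, prune
    N6 x:[6,12] y:[-2,14] z:[5/3,7] -> hit [6,7] leaf, test {P12(miss), P16(miss)}
    N9 x:[15/2,17/2] y:[9,14] z:[20/3,25/3] -> miss, prune
  N14 x:[-5/2,13] y:[4,30] z:[11,16] -> hit [11,13], descend [2, 3]
    N2 x:[17/2,13] y:[19,29] z:[11,46/3] -> miss, prune
    N3 x:[-5/2,4] y:[4,30] z:[43/3,16] -> miss, prune
  N15 x:[-9/2,14] y:[-11,0] z:[25/3,14] -> miss, prune

Visited [0, 1, 7, 4, 6, 9, 14, 2, 3, 15]. Tests: 10 box, 1 leaf. Nearest: miss.

== RESULT ==
10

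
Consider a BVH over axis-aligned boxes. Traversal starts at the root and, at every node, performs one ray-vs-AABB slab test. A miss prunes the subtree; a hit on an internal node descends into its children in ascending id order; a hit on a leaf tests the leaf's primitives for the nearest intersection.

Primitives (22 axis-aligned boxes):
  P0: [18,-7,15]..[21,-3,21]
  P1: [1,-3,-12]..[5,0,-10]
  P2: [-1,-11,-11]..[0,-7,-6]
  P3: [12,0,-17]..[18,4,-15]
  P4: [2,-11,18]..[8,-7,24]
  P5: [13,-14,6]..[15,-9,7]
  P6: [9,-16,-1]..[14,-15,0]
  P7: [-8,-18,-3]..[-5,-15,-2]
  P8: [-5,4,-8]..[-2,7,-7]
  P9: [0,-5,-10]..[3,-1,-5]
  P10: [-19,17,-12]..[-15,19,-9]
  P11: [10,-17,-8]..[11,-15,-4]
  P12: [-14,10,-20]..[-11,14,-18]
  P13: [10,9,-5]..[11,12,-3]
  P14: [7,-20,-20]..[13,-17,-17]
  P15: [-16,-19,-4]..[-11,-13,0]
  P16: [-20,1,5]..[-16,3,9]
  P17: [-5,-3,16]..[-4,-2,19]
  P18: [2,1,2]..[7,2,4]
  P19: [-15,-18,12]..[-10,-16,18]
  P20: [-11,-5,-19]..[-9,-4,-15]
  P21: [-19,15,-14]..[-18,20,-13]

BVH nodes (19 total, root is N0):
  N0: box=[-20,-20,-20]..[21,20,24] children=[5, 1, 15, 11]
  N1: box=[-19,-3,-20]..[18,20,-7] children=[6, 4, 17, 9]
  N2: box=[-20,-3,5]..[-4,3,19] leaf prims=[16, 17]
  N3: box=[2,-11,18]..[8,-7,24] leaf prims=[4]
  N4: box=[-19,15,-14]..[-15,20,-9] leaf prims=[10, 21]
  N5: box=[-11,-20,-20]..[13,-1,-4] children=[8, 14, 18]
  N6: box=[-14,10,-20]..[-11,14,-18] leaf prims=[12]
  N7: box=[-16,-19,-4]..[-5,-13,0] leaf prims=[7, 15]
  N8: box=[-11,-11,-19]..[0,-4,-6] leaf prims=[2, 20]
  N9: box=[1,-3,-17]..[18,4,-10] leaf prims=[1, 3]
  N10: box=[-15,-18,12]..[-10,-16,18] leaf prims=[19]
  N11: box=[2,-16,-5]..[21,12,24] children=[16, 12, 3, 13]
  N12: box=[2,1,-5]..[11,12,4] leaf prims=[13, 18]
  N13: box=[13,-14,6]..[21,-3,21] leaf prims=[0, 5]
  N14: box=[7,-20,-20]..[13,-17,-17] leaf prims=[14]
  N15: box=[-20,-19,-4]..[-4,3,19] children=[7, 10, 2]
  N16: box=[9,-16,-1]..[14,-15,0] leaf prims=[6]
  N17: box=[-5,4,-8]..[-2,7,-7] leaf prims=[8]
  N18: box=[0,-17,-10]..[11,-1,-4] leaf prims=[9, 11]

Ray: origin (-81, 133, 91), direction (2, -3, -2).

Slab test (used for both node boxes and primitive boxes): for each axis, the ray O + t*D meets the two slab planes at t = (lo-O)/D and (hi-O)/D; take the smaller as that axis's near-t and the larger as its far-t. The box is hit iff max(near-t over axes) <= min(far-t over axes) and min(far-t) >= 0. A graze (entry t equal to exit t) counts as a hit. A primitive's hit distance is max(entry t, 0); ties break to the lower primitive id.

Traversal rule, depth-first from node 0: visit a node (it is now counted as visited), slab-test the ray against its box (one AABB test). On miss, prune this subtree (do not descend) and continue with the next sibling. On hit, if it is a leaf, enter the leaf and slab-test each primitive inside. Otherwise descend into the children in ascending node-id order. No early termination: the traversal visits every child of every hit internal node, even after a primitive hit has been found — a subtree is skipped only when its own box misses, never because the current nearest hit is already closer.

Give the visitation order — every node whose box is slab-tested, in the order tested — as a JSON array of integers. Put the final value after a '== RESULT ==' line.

Walk:
N0 x:[61/2,51] y:[113/3,51] z:[67/2,111/2] -> hit [113/3,51], descend [1, 5, 11, 15]
  N1 x:[31,99/2] y:[113/3,136/3] z:[49,111/2] -> miss, prune
  N5 x:[35,47] y:[134/3,51] z:[95/2,111/2] -> miss, prune
  N11 x:[83/2,51] y:[121/3,149/3] z:[67/2,48] -> hit [83/2,48], descend [3, 12, 13, 16]
    N3 x:[83/2,89/2] y:[140/3,48] z:[67/2,73/2] -> miss, prune
    N12 x:[83/2,46] y:[121/3,44] z:[87/2,48] -> hit [87/2,44] leaf, test {P13(miss), P18@t=131/3}
    N13 x:[47,51] y:[136/3,49] z:[35,85/2] -> miss, prune
    N16 x:[45,95/2] y:[148/3,149/3] z:[91/2,46] -> miss, prune
  N15 x:[61/2,77/2] y:[130/3,152/3] z:[36,95/2] -> miss, prune

9 AABB tests over nodes [0, 1, 5, 11, 3, 12, 13, 16, 15]; 1 leaf entered; closest P18.

== RESULT ==
[0, 1, 5, 11, 3, 12, 13, 16, 15]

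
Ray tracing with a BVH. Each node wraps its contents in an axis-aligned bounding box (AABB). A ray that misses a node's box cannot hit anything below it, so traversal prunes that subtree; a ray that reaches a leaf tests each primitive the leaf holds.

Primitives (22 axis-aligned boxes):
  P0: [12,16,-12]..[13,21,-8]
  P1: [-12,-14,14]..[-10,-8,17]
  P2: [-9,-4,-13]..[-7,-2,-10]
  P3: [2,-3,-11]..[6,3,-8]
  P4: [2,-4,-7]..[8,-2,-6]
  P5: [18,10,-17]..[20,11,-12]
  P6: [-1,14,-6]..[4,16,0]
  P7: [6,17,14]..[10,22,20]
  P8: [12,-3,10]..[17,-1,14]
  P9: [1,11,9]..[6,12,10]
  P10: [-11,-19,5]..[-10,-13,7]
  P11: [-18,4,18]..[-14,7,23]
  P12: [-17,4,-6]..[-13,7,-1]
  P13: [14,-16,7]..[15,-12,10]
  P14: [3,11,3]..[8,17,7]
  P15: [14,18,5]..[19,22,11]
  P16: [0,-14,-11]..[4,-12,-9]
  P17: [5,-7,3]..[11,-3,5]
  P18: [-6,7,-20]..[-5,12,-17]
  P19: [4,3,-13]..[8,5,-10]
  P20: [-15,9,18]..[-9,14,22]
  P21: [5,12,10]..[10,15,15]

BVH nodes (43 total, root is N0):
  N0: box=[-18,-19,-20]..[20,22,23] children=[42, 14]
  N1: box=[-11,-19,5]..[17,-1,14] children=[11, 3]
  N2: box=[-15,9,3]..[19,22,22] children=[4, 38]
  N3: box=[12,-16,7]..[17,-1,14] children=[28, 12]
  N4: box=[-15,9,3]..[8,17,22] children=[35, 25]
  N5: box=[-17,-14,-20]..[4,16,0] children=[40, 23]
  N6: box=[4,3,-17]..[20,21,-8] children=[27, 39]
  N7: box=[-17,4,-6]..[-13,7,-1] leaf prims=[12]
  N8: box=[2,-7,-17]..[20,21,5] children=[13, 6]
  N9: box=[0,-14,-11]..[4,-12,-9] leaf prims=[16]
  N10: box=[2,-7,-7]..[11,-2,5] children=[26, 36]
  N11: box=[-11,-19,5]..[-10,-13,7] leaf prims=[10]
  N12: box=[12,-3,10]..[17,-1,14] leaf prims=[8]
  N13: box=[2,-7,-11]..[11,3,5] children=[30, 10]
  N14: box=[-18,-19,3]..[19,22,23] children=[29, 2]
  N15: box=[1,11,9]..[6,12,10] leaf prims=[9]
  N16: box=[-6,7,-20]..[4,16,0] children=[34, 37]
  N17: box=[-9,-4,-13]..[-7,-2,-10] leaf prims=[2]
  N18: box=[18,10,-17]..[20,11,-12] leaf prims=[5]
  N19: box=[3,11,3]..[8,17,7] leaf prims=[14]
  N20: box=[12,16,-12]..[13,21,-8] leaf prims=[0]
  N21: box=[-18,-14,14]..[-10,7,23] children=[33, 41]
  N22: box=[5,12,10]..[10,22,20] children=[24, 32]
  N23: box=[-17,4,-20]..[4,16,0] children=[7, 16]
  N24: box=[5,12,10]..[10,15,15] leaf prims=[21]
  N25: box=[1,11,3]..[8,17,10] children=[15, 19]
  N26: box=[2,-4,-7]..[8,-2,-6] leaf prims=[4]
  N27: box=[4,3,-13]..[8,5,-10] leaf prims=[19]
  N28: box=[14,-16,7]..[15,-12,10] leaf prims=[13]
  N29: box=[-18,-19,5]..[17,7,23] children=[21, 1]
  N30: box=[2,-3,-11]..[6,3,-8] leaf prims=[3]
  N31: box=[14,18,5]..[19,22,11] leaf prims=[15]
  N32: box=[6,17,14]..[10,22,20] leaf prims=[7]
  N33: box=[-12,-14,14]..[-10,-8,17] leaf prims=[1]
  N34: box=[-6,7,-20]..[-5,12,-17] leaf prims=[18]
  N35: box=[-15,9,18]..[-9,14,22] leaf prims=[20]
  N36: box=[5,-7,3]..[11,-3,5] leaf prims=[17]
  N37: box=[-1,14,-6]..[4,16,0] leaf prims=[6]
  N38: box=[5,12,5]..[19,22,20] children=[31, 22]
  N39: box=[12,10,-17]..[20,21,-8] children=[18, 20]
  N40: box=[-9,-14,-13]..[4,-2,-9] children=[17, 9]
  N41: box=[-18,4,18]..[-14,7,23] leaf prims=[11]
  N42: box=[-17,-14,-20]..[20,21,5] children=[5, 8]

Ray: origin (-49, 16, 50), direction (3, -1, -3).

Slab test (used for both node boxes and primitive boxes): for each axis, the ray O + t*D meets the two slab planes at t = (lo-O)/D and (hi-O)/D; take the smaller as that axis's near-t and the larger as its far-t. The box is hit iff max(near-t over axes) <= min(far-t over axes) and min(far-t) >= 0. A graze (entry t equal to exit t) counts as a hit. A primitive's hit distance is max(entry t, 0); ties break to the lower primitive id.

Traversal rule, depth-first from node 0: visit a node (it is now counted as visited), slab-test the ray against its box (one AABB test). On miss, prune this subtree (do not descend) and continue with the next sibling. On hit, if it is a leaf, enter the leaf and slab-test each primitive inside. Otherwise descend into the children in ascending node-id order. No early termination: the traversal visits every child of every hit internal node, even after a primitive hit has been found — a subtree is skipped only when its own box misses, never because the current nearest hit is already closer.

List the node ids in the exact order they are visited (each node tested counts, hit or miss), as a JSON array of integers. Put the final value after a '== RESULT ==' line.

Traverse from the root:
N0 x:[31/3,23] y:[-6,35] z:[9,70/3] -> hit [31/3,23], descend [14, 42]
  N14 x:[31/3,68/3] y:[-6,35] z:[9,47/3] -> hit [31/3,47/3], descend [2, 29]
    N2 x:[34/3,68/3] y:[-6,7] z:[28/3,47/3] -> miss, prune
    N29 x:[31/3,22] y:[9,35] z:[9,15] -> hit [31/3,15], descend [1, 21]
      N1 x:[38/3,22] y:[17,35] z:[12,15] -> miss, prune
      N21 x:[31/3,13] y:[9,30] z:[9,12] -> hit [31/3,12], descend [33, 41]
        N33 x:[37/3,13] y:[24,30] z:[11,12] -> miss, prune
        N41 x:[31/3,35/3] y:[9,12] z:[9,32/3] -> hit [31/3,32/3] leaf, test {P11@t=31/3}
  N42 x:[32/3,23] y:[-5,30] z:[15,70/3] -> hit [15,23], descend [5, 8]
    N5 x:[32/3,53/3] y:[0,30] z:[50/3,70/3] -> hit [50/3,53/3], descend [23, 40]
      N23 x:[32/3,53/3] y:[0,12] z:[50/3,70/3] -> miss, prune
      N40 x:[40/3,53/3] y:[18,30] z:[59/3,21] -> miss, prune
    N8 x:[17,23] y:[-5,23] z:[15,67/3] -> hit [17,67/3], descend [6, 13]
      N6 x:[53/3,23] y:[-5,13] z:[58/3,67/3] -> miss, prune
      N13 x:[17,20] y:[13,23] z:[15,61/3] -> hit [17,20], descend [10, 30]
        N10 x:[17,20] y:[18,23] z:[15,19] -> hit [18,19], descend [26, 36]
          N26 x:[17,19] y:[18,20] z:[56/3,19] -> hit [56/3,19] leaf, test {P4@t=56/3}
          N36 x:[18,20] y:[19,23] z:[15,47/3] -> miss, prune
        N30 x:[17,55/3] y:[13,19] z:[58/3,61/3] -> miss, prune

order=[0, 14, 2, 29, 1, 21, 33, 41, 42, 5, 23, 40, 8, 6, 13, 10, 26, 36, 30]  |boxes|=19  |leaves|=2  hit=P11

== RESULT ==
[0, 14, 2, 29, 1, 21, 33, 41, 42, 5, 23, 40, 8, 6, 13, 10, 26, 36, 30]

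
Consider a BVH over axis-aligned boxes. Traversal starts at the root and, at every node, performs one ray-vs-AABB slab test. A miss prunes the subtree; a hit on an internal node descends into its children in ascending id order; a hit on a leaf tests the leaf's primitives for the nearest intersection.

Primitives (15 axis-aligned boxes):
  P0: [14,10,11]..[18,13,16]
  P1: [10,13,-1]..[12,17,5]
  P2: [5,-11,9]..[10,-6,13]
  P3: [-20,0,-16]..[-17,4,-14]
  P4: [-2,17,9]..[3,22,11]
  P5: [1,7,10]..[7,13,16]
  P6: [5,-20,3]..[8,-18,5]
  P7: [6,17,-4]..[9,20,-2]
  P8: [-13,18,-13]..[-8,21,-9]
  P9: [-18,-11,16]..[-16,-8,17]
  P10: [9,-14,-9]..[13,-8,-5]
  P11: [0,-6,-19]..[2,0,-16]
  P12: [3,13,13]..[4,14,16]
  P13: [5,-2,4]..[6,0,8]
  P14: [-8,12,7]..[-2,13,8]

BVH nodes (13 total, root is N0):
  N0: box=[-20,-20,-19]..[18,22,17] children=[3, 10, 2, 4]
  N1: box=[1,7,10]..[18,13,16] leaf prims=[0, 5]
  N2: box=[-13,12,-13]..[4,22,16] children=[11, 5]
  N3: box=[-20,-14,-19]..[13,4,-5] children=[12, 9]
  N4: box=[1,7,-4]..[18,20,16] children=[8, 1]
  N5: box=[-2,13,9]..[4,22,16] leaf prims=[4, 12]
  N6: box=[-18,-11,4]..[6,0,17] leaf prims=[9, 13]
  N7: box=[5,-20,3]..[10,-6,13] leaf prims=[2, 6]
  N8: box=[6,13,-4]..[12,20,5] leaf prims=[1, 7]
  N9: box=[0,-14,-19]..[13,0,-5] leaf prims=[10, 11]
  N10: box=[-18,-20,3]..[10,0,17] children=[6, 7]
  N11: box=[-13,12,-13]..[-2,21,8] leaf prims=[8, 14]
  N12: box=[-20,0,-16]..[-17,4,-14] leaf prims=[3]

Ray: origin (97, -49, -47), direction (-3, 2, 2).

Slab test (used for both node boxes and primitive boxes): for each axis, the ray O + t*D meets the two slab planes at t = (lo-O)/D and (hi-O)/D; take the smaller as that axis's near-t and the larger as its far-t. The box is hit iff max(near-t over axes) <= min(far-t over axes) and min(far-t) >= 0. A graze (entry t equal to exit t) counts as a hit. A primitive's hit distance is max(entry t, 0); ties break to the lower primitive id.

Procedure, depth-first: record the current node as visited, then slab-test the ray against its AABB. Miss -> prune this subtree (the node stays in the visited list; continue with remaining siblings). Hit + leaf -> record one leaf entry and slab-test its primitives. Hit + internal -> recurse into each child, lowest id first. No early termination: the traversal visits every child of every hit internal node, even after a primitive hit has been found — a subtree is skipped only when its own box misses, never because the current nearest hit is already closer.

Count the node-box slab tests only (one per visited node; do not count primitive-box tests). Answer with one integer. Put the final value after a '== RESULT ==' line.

Traverse from the root:
N0 x:[79/3,39] y:[29/2,71/2] z:[14,32] -> hit [79/3,32], descend [2, 3, 4, 10]
  N2 x:[31,110/3] y:[61/2,71/2] z:[17,63/2] -> hit [31,63/2], descend [5, 11]
    N5 x:[31,33] y:[31,71/2] z:[28,63/2] -> hit [31,63/2] leaf, test {P4(miss), P12@t=31}
    N11 x:[33,110/3] y:[61/2,35] z:[17,55/2] -> miss, prune
  N3 x:[28,39] y:[35/2,53/2] z:[14,21] -> miss, prune
  N4 x:[79/3,32] y:[28,69/2] z:[43/2,63/2] -> hit [28,63/2], descend [1, 8]
    N1 x:[79/3,32] y:[28,31] z:[57/2,63/2] -> hit [57/2,31] leaf, test {P0(miss), P5@t=30}
    N8 x:[85/3,91/3] y:[31,69/2] z:[43/2,26] -> miss, prune
  N10 x:[29,115/3] y:[29/2,49/2] z:[25,32] -> miss, prune

order=[0, 2, 5, 11, 3, 4, 1, 8, 10]  |boxes|=9  |leaves|=2  hit=P5

== RESULT ==
9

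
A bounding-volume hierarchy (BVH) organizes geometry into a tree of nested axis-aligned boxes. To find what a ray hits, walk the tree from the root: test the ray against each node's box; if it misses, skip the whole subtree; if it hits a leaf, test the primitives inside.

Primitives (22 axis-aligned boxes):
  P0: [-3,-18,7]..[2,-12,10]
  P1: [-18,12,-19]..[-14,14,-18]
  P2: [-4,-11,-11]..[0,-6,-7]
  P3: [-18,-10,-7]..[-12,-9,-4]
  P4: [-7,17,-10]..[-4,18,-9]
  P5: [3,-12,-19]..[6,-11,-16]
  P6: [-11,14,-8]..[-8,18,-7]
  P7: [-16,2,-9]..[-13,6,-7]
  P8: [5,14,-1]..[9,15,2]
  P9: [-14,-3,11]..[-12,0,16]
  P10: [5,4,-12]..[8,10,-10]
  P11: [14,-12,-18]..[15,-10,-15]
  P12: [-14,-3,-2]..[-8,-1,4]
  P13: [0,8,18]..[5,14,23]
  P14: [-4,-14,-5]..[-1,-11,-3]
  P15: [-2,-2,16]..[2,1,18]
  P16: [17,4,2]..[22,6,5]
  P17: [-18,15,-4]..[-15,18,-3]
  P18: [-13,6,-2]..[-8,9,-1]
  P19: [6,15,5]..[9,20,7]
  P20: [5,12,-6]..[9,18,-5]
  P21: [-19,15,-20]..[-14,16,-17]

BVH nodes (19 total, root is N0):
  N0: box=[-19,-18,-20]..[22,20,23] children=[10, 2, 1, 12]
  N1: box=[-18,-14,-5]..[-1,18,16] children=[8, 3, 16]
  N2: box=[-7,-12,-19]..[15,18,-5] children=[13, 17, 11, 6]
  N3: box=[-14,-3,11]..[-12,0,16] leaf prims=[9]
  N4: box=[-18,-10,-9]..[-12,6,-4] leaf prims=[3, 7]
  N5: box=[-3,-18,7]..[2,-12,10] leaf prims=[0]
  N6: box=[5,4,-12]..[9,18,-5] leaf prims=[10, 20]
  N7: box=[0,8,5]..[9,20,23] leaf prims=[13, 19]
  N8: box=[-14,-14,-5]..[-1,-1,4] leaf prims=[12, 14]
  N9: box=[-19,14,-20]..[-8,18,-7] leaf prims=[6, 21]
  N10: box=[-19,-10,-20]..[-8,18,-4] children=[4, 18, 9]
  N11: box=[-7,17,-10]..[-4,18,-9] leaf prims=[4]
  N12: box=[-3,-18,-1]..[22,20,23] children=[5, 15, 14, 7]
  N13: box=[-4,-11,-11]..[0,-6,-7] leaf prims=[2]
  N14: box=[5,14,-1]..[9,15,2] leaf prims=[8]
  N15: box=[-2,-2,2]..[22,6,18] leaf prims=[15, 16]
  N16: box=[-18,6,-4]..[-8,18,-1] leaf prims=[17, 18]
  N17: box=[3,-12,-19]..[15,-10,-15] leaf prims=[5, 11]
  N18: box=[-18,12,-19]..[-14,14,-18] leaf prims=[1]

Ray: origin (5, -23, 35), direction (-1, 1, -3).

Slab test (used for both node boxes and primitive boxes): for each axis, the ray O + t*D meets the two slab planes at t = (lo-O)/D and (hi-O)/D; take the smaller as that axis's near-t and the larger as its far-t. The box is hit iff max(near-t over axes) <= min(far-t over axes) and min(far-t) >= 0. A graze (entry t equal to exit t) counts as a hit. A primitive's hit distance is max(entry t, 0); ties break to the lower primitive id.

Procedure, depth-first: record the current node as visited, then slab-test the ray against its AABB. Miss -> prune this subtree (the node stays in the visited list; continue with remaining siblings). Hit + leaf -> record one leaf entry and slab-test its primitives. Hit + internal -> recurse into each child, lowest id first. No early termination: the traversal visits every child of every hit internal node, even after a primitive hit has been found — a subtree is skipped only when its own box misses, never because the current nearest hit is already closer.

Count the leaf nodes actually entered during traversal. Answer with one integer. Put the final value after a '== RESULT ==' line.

Walk:
N0 x:[-17,24] y:[5,43] z:[4,55/3] -> hit [5,55/3], descend [1, 2, 10, 12]
  N1 x:[6,23] y:[9,41] z:[19/3,40/3] -> hit [9,40/3], descend [3, 8, 16]
    N3 x:[17,19] y:[20,23] z:[19/3,8] -> miss, prune
    N8 x:[6,19] y:[9,22] z:[31/3,40/3] -> hit [31/3,40/3] leaf, test {P12(miss), P14(miss)}
    N16 x:[13,23] y:[29,41] z:[12,13] -> miss, prune
  N2 x:[-10,12] y:[11,41] z:[40/3,18] -> miss, prune
  N10 x:[13,24] y:[13,41] z:[13,55/3] -> hit [13,55/3], descend [4, 9, 18]
    N4 x:[17,23] y:[13,29] z:[13,44/3] -> miss, prune
    N9 x:[13,24] y:[37,41] z:[14,55/3] -> miss, prune
    N18 x:[19,23] y:[35,37] z:[53/3,18] -> miss, prune
  N12 x:[-17,8] y:[5,43] z:[4,12] -> hit [5,8], descend [5, 7, 14, 15]
    N5 x:[3,8] y:[5,11] z:[25/3,28/3] -> miss, prune
    N7 x:[-4,5] y:[31,43] z:[4,10] -> miss, prune
    N14 x:[-4,0] y:[37,38] z:[11,12] -> miss, prune
    N15 x:[-17,7] y:[21,29] z:[17/3,11] -> miss, prune

Summary -> nodes [0, 1, 3, 8, 16, 2, 10, 4, 9, 18, 12, 5, 7, 14, 15]; box-tests=15; leaf-entries=1; first=miss

== RESULT ==
1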